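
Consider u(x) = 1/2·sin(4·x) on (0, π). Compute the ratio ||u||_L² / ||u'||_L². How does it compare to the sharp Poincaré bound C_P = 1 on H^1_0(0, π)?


||u||_L² / ||u'||_L² = 1/4 < C_P = 1.

u(x) = 1/2·sin(4·x), so u'(x) = 2*cos(4*x).
Writing u(x) = A·sin(kπx/L) with A = 1/2 and k = 4, use ∫_0^L sin²(kπx/L) dx = L/2 and ∫_0^L cos²(kπx/L) dx = L/2.
u² = 1/4·sin²(4·x) and (u')² = 4·cos²(4·x), and each of sin², cos² integrates to L/2 = π/2 over (0, π).
∫_0^π u² dx = π/8, so ||u||_L² = sqrt(2)*sqrt(π)/4.
∫_0^π (u')² dx = 2*π, so ||u'||_L² = sqrt(2)*sqrt(π).
Ratio ||u||_L² / ||u'||_L² = 1/4.
Sharp Poincaré constant on H^1_0(0, π) is C_P = L/π = 1, achieved by sin(x).
This is the k = 4 harmonic; the ratio L/(kπ) is strictly less than C_P = L/π, consistent with the sharp inequality ||u||_L² ≤ C_P ||u'||_L².


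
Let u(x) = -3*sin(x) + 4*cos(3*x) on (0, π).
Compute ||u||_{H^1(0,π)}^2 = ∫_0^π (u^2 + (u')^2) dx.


||u||_{H^1(0,π)}^2 = 89*π

u'(x) = -12*sin(3*x) - 3*cos(x).
Expand u² and (u')² and integrate term by term on (0, π), using: for integers n ≥ 1, ∫_0^π sin²(nx) dx = ∫_0^π cos²(nx) dx = π/2; for n ≠ n', ∫_0^π sin(nx)sin(n'x) dx = ∫_0^π cos(nx)cos(n'x) dx = 0; and by product-to-sum, ∫_0^π sin(nx)cos(n'x) dx = ½∫_0^π [sin((n+n')x) + sin((n−n')x)] dx, which is 0 when n+n' is even and 2n/(n²−n'²) when n+n' is odd (it need not vanish on (0, π)).
  u² squared terms: (-3)²·∫sin(x)² dx = 9·π/2 = 9*π/2;  (4)²·∫cos(3x)² dx = 16·π/2 = 8*π.
  u² cross terms: 2·(-3)·(4)·∫sin(x)·cos(3x) dx = -24·(0) = 0.
  So ∫_0^π u² dx = 9*π/2 + 8*π + 0 = 25*π/2.
  (u')² squared terms: (-12)²·∫sin(3x)² dx = 144·π/2 = 72*π;  (-3)²·∫cos(x)² dx = 9·π/2 = 9*π/2.
  (u')² cross terms: 2·(-12)·(-3)·∫sin(3x)·cos(x) dx = 72·(0) = 0.
  So ∫_0^π (u')² dx = 72*π + 9*π/2 + 0 = 153*π/2.
||u||_{H^1}^2 = (25*π/2) + (153*π/2) = 89*π.


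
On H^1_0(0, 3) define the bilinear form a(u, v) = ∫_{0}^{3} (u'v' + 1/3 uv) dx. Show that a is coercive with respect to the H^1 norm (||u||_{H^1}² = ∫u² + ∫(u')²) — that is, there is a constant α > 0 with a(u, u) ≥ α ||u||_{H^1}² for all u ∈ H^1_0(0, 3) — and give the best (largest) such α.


α = (3 + π^2)/(9 + π^2)

Coercivity of a(·,·) on H^1_0(0, 3) means a(u, u) ≥ α ||u||_{H^1}² for every u ∈ H^1_0.
The interval has length L = 3, and Poincaré/coercivity depend only on L. Here a(u, u) = ∫(u')² + (1/3)·∫u².
Here 0 < c = 1/3 < 1. The condition a(u,u) ≥ α||u||_{H^1}² reads (1−α)∫(u')² ≥ (α−c)∫u². Any admissible α is ≤ 1 (rapidly oscillating u have ∫u²/∫(u')² → 0), and α = 1 would force 0 ≥ (1−c)∫u², impossible since c < 1; so 1−α > 0. By the sharp Poincaré inequality on H^1_0 of an interval of length L, ∫(u')² ≥ (π/L)²∫u² with equality for the first sine mode sin(π(x−x₀)/L) (x₀ the left endpoint), so the inequality holds for all u iff (1−α)(π/L)² ≥ α − c, i.e. α ≤ ((π/L)² + c)/((π/L)² + 1) = (1 + c(L/π)²)/(1 + (L/π)²). With (π/L)² = π^2/9 and c = 1/3, the largest admissible constant is α = ((π/L)² + c)/((π/L)² + 1).
Simplifying, α = (3 + π^2)/(9 + π^2).


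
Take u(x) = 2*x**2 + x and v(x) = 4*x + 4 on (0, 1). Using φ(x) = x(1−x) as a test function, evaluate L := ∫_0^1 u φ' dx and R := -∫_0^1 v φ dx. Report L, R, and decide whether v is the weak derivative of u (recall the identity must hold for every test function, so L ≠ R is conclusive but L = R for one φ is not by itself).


LHS = -1/2, RHS = -1. No, v is not the weak derivative of u.

u(x) = 2*x**2 + x, classical derivative u'(x) = 4*x + 1.
φ(x) = x(1−x), so φ'(x) = 1 - 2*x.
Note φ(0) = φ(1) = 0, so the boundary term u·φ vanishes.
LHS = ∫_0^1 u(x) φ'(x) dx = ∫_0^1 (-4*x^3 + x) dx. Term by term:
  ∫_0^1 -4*x^3 dx = -1;  ∫_0^1 x dx = 1/2.
Sum: -1 + 1/2 = -1/2.
So LHS = -1/2.
∫_0^1 v(x) φ(x) dx = ∫_0^1 (-4*x^3 + 4*x) dx. Term by term:
  ∫_0^1 -4*x^3 dx = -1;  ∫_0^1 4*x dx = 2.
Sum: -1 + 2 = 1.
So RHS = -∫_0^1 v(x) φ(x) dx = -1.
LHS − RHS = 1/2 ≠ 0, so the identity fails.
(For a valid weak derivative the identity must hold for EVERY test function, in particular this one. The failure shows v is NOT the weak derivative of u.)
Correct weak derivative would be u'(x) = 4*x + 1.


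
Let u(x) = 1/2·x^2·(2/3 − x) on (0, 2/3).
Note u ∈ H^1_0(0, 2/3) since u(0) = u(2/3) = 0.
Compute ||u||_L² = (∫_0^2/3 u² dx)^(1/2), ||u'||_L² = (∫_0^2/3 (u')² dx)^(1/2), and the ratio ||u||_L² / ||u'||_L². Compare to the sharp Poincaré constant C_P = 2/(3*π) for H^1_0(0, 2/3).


||u||_L² / ||u'||_L² = sqrt(14)/21 < C_P = 2/(3*π).

u(x) = 1/2·x^2·(2/3 − x), so u'(x) = x*(4 - 9*x)/6.
u(x) = 1/2·x^2·(2/3 − x) vanishes at x = 0 and x = 2/3, so u ∈ H^1_0(0, 2/3). Differentiate via the product rule and integrate the resulting polynomials term by term.
  ∫_0^2/3 u² dx = ∫_0^2/3 (x^6/4 - x^5/3 + x^4/9) dx. Term by term:
    ∫_0^2/3 x^6/4 dx = 32/15309;  ∫_0^2/3 -x^5/3 dx = -32/6561;  ∫_0^2/3 x^4/9 dx = 32/10935.
  Sum: 32/15309 − 32/6561 + 32/10935 = 32/229635.
  ∫_0^2/3 (u')² dx = ∫_0^2/3 (9*x^4/4 - 2*x^3 + 4*x^2/9) dx. Term by term:
    ∫_0^2/3 9*x^4/4 dx = 8/135;  ∫_0^2/3 -2*x^3 dx = -8/81;  ∫_0^2/3 4*x^2/9 dx = 32/729.
  Sum: 8/135 − 8/81 + 32/729 = 16/3645.
∫_0^2/3 u² dx = 32/229635, so ||u||_L² = 4*sqrt(70)/2835.
∫_0^2/3 (u')² dx = 16/3645, so ||u'||_L² = 4*sqrt(5)/135.
Ratio ||u||_L² / ||u'||_L² = sqrt(14)/21.
Sharp Poincaré constant on H^1_0(0, 2/3) is C_P = L/π = 2/(3*π), achieved by sin(3*π/2·x).
A polynomial bump cannot attain the sharp Poincaré constant (only the first sine eigenfunction does), so the ratio is strictly less than C_P, consistent with ||u||_L² ≤ C_P ||u'||_L².


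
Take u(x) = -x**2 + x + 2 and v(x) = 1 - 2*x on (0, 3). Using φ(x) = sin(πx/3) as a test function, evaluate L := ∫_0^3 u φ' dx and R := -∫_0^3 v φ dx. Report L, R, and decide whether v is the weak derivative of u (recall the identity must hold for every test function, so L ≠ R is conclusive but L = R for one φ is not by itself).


LHS = 12/π, RHS = 12/π. Yes, v = u' weakly.

u(x) = -x**2 + x + 2, classical derivative u'(x) = 1 - 2*x.
φ(x) = sin(πx/3), so φ'(x) = π*cos(π*x/3)/3.
Note φ(0) = φ(3) = 0, so the boundary term u·φ vanishes.
LHS = ∫_0^3 u(x) φ'(x) dx = ∫_0^3 (-π*x^2*cos(π*x/3)/3 + π*x*cos(π*x/3)/3 + 2*π*cos(π*x/3)/3) dx. Term by term:
  ∫_0^3 2*π*cos(π*x/3)/3 dx = 0;  ∫_0^3 -π*x^2*cos(π*x/3)/3 dx = 18/π;  ∫_0^3 π*x*cos(π*x/3)/3 dx = -6/π.
Sum: 0 + 18/π − 6/π = 12/π.
So LHS = 12/π.
∫_0^3 v(x) φ(x) dx = ∫_0^3 (-2*x*sin(π*x/3) + sin(π*x/3)) dx. Term by term:
  ∫_0^3 -2*x*sin(π*x/3) dx = -18/π;  ∫_0^3 sin(π*x/3) dx = 6/π.
Sum: -18/π + 6/π = -12/π.
So RHS = -∫_0^3 v(x) φ(x) dx = 12/π.
LHS = RHS, so the identity holds for this test φ.
Moreover u is smooth here and v(x) = u'(x) = 1 - 2*x pointwise, so the identity holds for every test function. Hence v is the weak derivative of u.


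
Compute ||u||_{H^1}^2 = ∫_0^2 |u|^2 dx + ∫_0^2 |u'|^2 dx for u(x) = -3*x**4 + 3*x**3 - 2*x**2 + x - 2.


||u||_{H^1}^2 = 145258/105

The H^1 norm (squared) on an interval (0, L) is
  ||u||_{H^1}^2 = ∫_0^L u(x)^2 dx + ∫_0^L u'(x)^2 dx.
Compute u'(x) = -12*x**3 + 9*x**2 - 4*x + 1.
Then u(x)^2 = 9*x**8 - 18*x**7 + 21*x**6 - 18*x**5 + 22*x**4 - 16*x**3 + 9*x**2 - 4*x + 4 and u'(x)^2 = 144*x**6 - 216*x**5 + 177*x**4 - 96*x**3 + 34*x**2 - 8*x + 1.
Integrate each monomial from 0 to 2 using ∫_0^2 c·x^n dx = c·2^(n+1)/(n+1):
  ∫_0^2 u(x)^2 dx = ∫_0^2 (9*x^8 - 18*x^7 + 21*x^6 - 18*x^5 + 22*x^4 - 16*x^3 + 9*x^2 - 4*x + 4) dx. Term by term:
    ∫_0^2 9*x^8 dx = 512;  ∫_0^2 -18*x^7 dx = -576;  ∫_0^2 21*x^6 dx = 384;
    ∫_0^2 -18*x^5 dx = -192;  ∫_0^2 22*x^4 dx = 704/5;  ∫_0^2 -16*x^3 dx = -64;
    ∫_0^2 9*x^2 dx = 24;  ∫_0^2 -4*x dx = -8;  ∫_0^2 4 dx = 8.
  Sum: 512 − 576 + 384 − 192 + 704/5 − 64 + 24 − 8 + 8 = 1144/5.
  ∫_0^2 u'(x)^2 dx = ∫_0^2 (144*x^6 - 216*x^5 + 177*x^4 - 96*x^3 + 34*x^2 - 8*x + 1) dx. Term by term:
    ∫_0^2 144*x^6 dx = 18432/7;  ∫_0^2 -216*x^5 dx = -2304;  ∫_0^2 177*x^4 dx = 5664/5;
    ∫_0^2 -96*x^3 dx = -384;  ∫_0^2 34*x^2 dx = 272/3;  ∫_0^2 -8*x dx = -16;
    ∫_0^2 1 dx = 2.
  Sum: 18432/7 − 2304 + 5664/5 − 384 + 272/3 − 16 + 2 = 121234/105.
Adding: ||u||_{H^1}^2 = 1144/5 + 121234/105 = 145258/105.


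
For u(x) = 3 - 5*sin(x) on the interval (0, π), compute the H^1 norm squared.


||u||_{H^1(0,π)}^2 = -60 + 34*π

u'(x) = -5*cos(x).
Expand u² and (u')² and integrate term by term on (0, π), using: for integers n ≥ 1, ∫_0^π sin²(nx) dx = ∫_0^π cos²(nx) dx = π/2; for n ≠ n', ∫_0^π sin(nx)sin(n'x) dx = ∫_0^π cos(nx)cos(n'x) dx = 0; and by product-to-sum, ∫_0^π sin(nx)cos(n'x) dx = ½∫_0^π [sin((n+n')x) + sin((n−n')x)] dx, which is 0 when n+n' is even and 2n/(n²−n'²) when n+n' is odd (it need not vanish on (0, π)). For the constant mode: ∫_0^π 1 dx = π, ∫_0^π cos(nx) dx = 0, ∫_0^π sin(nx) dx = (1−(−1)^n)/n.
  u² squared terms: (3)²·∫1 dx = 9·π = 9*π;  (-5)²·∫sin(x)² dx = 25·π/2 = 25*π/2.
  u² cross terms: 2·(3)·(-5)·∫1·sin(x) dx = -30·(2) = -60.
  So ∫_0^π u² dx = 9*π + 25*π/2 − 60 = -60 + 43*π/2.
  (u')² squared terms: (-5)²·∫cos(x)² dx = 25·π/2 = 25*π/2.
  So ∫_0^π (u')² dx = 25*π/2.
||u||_{H^1}^2 = (-60 + 43*π/2) + (25*π/2) = -60 + 34*π.


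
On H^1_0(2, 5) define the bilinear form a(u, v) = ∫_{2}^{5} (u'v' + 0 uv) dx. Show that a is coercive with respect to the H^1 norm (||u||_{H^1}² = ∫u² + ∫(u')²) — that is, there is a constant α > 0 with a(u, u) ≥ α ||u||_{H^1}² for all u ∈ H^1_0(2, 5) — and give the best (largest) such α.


α = π^2/(9 + π^2)

Coercivity of a(·,·) on H^1_0(2, 5) means a(u, u) ≥ α ||u||_{H^1}² for every u ∈ H^1_0.
The interval has length L = 3, and Poincaré/coercivity depend only on L. Here a(u, u) = ∫(u')² + (0)·∫u².
Here c = 0, so a(u,u) = ∫(u')² alone. The condition a(u,u) ≥ α||u||_{H^1}² reads (1−α)∫(u')² ≥ (α−c)∫u². Any admissible α is ≤ 1 (rapidly oscillating u have ∫u²/∫(u')² → 0), and α = 1 would force 0 ≥ (1−c)∫u², impossible since c < 1; so 1−α > 0. By the sharp Poincaré inequality on H^1_0 of an interval of length L, ∫(u')² ≥ (π/L)²∫u² with equality for the first sine mode sin(π(x−x₀)/L) (x₀ the left endpoint), so the inequality holds for all u iff (1−α)(π/L)² ≥ α − c, i.e. α ≤ ((π/L)² + c)/((π/L)² + 1) = (1 + c(L/π)²)/(1 + (L/π)²). (Direct route, valid since c ≤ 0: Poincaré gives c∫u² ≥ c(L/π)²∫(u')², so a(u,u) ≥ (1 + c(L/π)²)∫(u')², while ||u||_{H^1}² ≤ (1 + (L/π)²)∫(u')²; dividing yields the same α.) With (π/L)² = π^2/9 and c = 0, the largest admissible constant is α = ((π/L)² + c)/((π/L)² + 1).
Simplifying, α = π^2/(9 + π^2).


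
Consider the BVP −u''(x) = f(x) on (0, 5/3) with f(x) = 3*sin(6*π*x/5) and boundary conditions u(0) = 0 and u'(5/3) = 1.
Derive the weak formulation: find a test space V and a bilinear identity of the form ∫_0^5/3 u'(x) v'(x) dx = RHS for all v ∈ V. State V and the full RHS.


V = {v ∈ H^1(0, 5/3) : v(0) = 0} (test functions vanish at x = 0 where u is specified); weak form: ∫_0^5/3 u'v' dx = ∫_0^5/3 (3*sin(6*π*x/5)) v dx + v(5/3) for all v ∈ V.

Multiply both sides by a test function v and integrate from 0 to 5/3:
  ∫_0^5/3 −u''(x) v(x) dx = ∫_0^5/3 f(x) v(x) dx.
Integrate the LHS by parts once:
  ∫_0^5/3 −u'' v dx = −[u'(x) v(x)]_0^5/3 + ∫_0^5/3 u'(x) v'(x) dx.
Thus ∫_0^5/3 u'(x) v'(x) dx = ∫_0^5/3 f(x) v(x) dx + [u'(x) v(x)]_0^5/3.
Choose V so that boundary terms are either known or forced to vanish.
Mixed BC: u(0) = 0 (Dirichlet) and u'(5/3) = 1 (Neumann). Define V = {v ∈ H^1(0, 5/3) : v(0) = 0}. Then [u' v]_0^5/3 = u'(5/3)·v(5/3) − u'(0)·0 = v(5/3).
Weak formulation: find u (satisfying any essential BC) such that ∫_0^5/3 u'(x) v'(x) dx = ∫_0^5/3 f v dx + v(5/3) for all v ∈ V (Dirichlet at 0 absorbed into V; Neumann datum at x = 5/3 contributes the boundary term).
Substituting f(x) = 3*sin(6*π*x/5), the right-hand side is ∫_0^5/3 (3*sin(6*π*x/5)) v dx + v(5/3).


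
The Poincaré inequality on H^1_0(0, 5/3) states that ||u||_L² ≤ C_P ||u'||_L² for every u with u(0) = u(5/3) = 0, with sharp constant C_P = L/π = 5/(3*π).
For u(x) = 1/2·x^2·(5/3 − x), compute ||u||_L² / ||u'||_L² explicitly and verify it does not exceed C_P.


||u||_L² / ||u'||_L² = 5*sqrt(14)/42 < C_P = 5/(3*π).

u(x) = 1/2·x^2·(5/3 − x), so u'(x) = x*(10 - 9*x)/6.
u(x) = 1/2·x^2·(5/3 − x) vanishes at x = 0 and x = 5/3, so u ∈ H^1_0(0, 5/3). Differentiate via the product rule and integrate the resulting polynomials term by term.
  ∫_0^5/3 u² dx = ∫_0^5/3 (x^6/4 - 5*x^5/6 + 25*x^4/36) dx. Term by term:
    ∫_0^5/3 x^6/4 dx = 78125/61236;  ∫_0^5/3 -5*x^5/6 dx = -78125/26244;  ∫_0^5/3 25*x^4/36 dx = 15625/8748.
  Sum: 78125/61236 − 78125/26244 + 15625/8748 = 15625/183708.
  ∫_0^5/3 (u')² dx = ∫_0^5/3 (9*x^4/4 - 5*x^3 + 25*x^2/9) dx. Term by term:
    ∫_0^5/3 9*x^4/4 dx = 625/108;  ∫_0^5/3 -5*x^3 dx = -3125/324;  ∫_0^5/3 25*x^2/9 dx = 3125/729.
  Sum: 625/108 − 3125/324 + 3125/729 = 625/1458.
∫_0^5/3 u² dx = 15625/183708, so ||u||_L² = 125*sqrt(7)/1134.
∫_0^5/3 (u')² dx = 625/1458, so ||u'||_L² = 25*sqrt(2)/54.
Ratio ||u||_L² / ||u'||_L² = 5*sqrt(14)/42.
Sharp Poincaré constant on H^1_0(0, 5/3) is C_P = L/π = 5/(3*π), achieved by sin(3*π/5·x).
A polynomial bump cannot attain the sharp Poincaré constant (only the first sine eigenfunction does), so the ratio is strictly less than C_P, consistent with ||u||_L² ≤ C_P ||u'||_L².


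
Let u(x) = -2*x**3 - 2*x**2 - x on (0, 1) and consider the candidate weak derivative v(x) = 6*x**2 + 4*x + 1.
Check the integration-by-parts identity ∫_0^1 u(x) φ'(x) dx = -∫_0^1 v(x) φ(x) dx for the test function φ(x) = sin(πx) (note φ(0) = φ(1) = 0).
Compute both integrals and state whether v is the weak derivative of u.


LHS = -24/π^3 + 12/π, RHS = -12/π + 24/π^3. No, v is not the weak derivative of u.

u(x) = -2*x**3 - 2*x**2 - x, classical derivative u'(x) = -6*x**2 - 4*x - 1.
φ(x) = sin(πx), so φ'(x) = π*cos(π*x).
Note φ(0) = φ(1) = 0, so the boundary term u·φ vanishes.
LHS = ∫_0^1 u(x) φ'(x) dx = ∫_0^1 (-2*π*x^3*cos(π*x) - 2*π*x^2*cos(π*x) - π*x*cos(π*x)) dx. Term by term:
  ∫_0^1 -π*x*cos(π*x) dx = 2/π;  ∫_0^1 -2*π*x^2*cos(π*x) dx = 4/π;  ∫_0^1 -2*π*x^3*cos(π*x) dx = -24/π^3 + 6/π.
Sum: 2/π + 4/π + -24/π^3 + 6/π = -24/π^3 + 12/π.
So LHS = -24/π^3 + 12/π.
∫_0^1 v(x) φ(x) dx = ∫_0^1 (6*x^2*sin(π*x) + 4*x*sin(π*x) + sin(π*x)) dx. Term by term:
  ∫_0^1 4*x*sin(π*x) dx = 4/π;  ∫_0^1 6*x^2*sin(π*x) dx = -24/π^3 + 6/π;  ∫_0^1 sin(π*x) dx = 2/π.
Sum: 4/π + -24/π^3 + 6/π + 2/π = -24/π^3 + 12/π.
So RHS = -∫_0^1 v(x) φ(x) dx = -12/π + 24/π^3.
LHS − RHS = -48/π^3 + 24/π ≠ 0, so the identity fails.
(For a valid weak derivative the identity must hold for EVERY test function, in particular this one. The failure shows v is NOT the weak derivative of u.)
Correct weak derivative would be u'(x) = -6*x**2 - 4*x - 1.


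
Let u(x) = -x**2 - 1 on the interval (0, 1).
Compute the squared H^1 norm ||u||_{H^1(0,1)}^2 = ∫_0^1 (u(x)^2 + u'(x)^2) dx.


||u||_{H^1}^2 = 16/5

The H^1 norm (squared) on an interval (0, L) is
  ||u||_{H^1}^2 = ∫_0^L u(x)^2 dx + ∫_0^L u'(x)^2 dx.
Compute u'(x) = -2*x.
Then u(x)^2 = x**4 + 2*x**2 + 1 and u'(x)^2 = 4*x**2.
Integrate each monomial from 0 to 1 using ∫_0^1 c·x^n dx = c·1^(n+1)/(n+1):
  ∫_0^1 u(x)^2 dx = ∫_0^1 (x^4 + 2*x^2 + 1) dx. Term by term:
    ∫_0^1 x^4 dx = 1/5;  ∫_0^1 2*x^2 dx = 2/3;  ∫_0^1 1 dx = 1.
  Sum: 1/5 + 2/3 + 1 = 28/15.
  ∫_0^1 u'(x)^2 dx = ∫_0^1 (4*x^2) dx. Term by term:
    ∫_0^1 4*x^2 dx = 4/3.
Adding: ||u||_{H^1}^2 = 28/15 + 4/3 = 16/5.


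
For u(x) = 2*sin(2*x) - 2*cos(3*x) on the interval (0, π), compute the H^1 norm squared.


||u||_{H^1(0,π)}^2 = 64 + 30*π

u'(x) = 6*sin(3*x) + 4*cos(2*x).
Expand u² and (u')² and integrate term by term on (0, π), using: for integers n ≥ 1, ∫_0^π sin²(nx) dx = ∫_0^π cos²(nx) dx = π/2; for n ≠ n', ∫_0^π sin(nx)sin(n'x) dx = ∫_0^π cos(nx)cos(n'x) dx = 0; and by product-to-sum, ∫_0^π sin(nx)cos(n'x) dx = ½∫_0^π [sin((n+n')x) + sin((n−n')x)] dx, which is 0 when n+n' is even and 2n/(n²−n'²) when n+n' is odd (it need not vanish on (0, π)).
  u² squared terms: (-2)²·∫cos(3x)² dx = 4·π/2 = 2*π;  (2)²·∫sin(2x)² dx = 4·π/2 = 2*π.
  u² cross terms: 2·(-2)·(2)·∫cos(3x)·sin(2x) dx = -8·(-4/5) = 32/5.
  So ∫_0^π u² dx = 2*π + 2*π + 32/5 = 32/5 + 4*π.
  (u')² squared terms: (4)²·∫cos(2x)² dx = 16·π/2 = 8*π;  (6)²·∫sin(3x)² dx = 36·π/2 = 18*π.
  (u')² cross terms: 2·(4)·(6)·∫cos(2x)·sin(3x) dx = 48·(6/5) = 288/5.
  So ∫_0^π (u')² dx = 8*π + 18*π + 288/5 = 288/5 + 26*π.
||u||_{H^1}^2 = (32/5 + 4*π) + (288/5 + 26*π) = 64 + 30*π.


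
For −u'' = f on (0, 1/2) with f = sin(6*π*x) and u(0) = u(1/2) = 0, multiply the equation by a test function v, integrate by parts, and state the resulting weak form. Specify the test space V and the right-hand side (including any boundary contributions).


V = H^1_0(0, 1/2) (so v(0) = v(1/2) = 0); weak form: ∫_0^1/2 u'v' dx = ∫_0^1/2 (sin(6*π*x)) v dx for all v ∈ V.

Multiply both sides by a test function v and integrate from 0 to 1/2:
  ∫_0^1/2 −u''(x) v(x) dx = ∫_0^1/2 f(x) v(x) dx.
Integrate the LHS by parts once:
  ∫_0^1/2 −u'' v dx = −[u'(x) v(x)]_0^1/2 + ∫_0^1/2 u'(x) v'(x) dx.
Thus ∫_0^1/2 u'(x) v'(x) dx = ∫_0^1/2 f(x) v(x) dx + [u'(x) v(x)]_0^1/2.
Choose V so that boundary terms are either known or forced to vanish.
u is Dirichlet: u(0) = u(1/2) = 0. Let V = H^1_0(0, 1/2); then v(0) = v(1/2) = 0, and [u' v]_0^1/2 = 0.
Weak formulation: find u (satisfying any essential BC) such that ∫_0^1/2 u'(x) v'(x) dx = ∫_0^1/2 f v dx for all v ∈ V.
Substituting f(x) = sin(6*π*x), the right-hand side is ∫_0^1/2 (sin(6*π*x)) v dx.


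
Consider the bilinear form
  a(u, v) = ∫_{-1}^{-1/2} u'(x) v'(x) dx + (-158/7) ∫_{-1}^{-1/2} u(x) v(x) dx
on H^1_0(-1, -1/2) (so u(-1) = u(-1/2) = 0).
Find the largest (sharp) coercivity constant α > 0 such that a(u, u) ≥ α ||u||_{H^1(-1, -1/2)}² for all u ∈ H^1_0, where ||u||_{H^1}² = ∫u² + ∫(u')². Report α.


α = 2*(-79 + 14*π^2)/(7*(1 + 4*π^2))

Coercivity of a(·,·) on H^1_0(-1, -1/2) means a(u, u) ≥ α ||u||_{H^1}² for every u ∈ H^1_0.
The interval has length L = 1/2, and Poincaré/coercivity depend only on L. Here a(u, u) = ∫(u')² + (-158/7)·∫u².
Here c = -158/7 < 0 with |c| < (π/L)² = 4*π^2, so coercivity still holds. The condition a(u,u) ≥ α||u||_{H^1}² reads (1−α)∫(u')² ≥ (α−c)∫u². Any admissible α is ≤ 1 (rapidly oscillating u have ∫u²/∫(u')² → 0), and α = 1 would force 0 ≥ (1−c)∫u², impossible since c < 1; so 1−α > 0. By the sharp Poincaré inequality on H^1_0 of an interval of length L, ∫(u')² ≥ (π/L)²∫u² with equality for the first sine mode sin(π(x−x₀)/L) (x₀ the left endpoint), so the inequality holds for all u iff (1−α)(π/L)² ≥ α − c, i.e. α ≤ ((π/L)² + c)/((π/L)² + 1) = (1 + c(L/π)²)/(1 + (L/π)²). (Direct route, valid since c ≤ 0: Poincaré gives c∫u² ≥ c(L/π)²∫(u')², so a(u,u) ≥ (1 + c(L/π)²)∫(u')², while ||u||_{H^1}² ≤ (1 + (L/π)²)∫(u')²; dividing yields the same α.) With (π/L)² = 4*π^2 and c = -158/7, the largest admissible constant is α = ((π/L)² + c)/((π/L)² + 1).
Simplifying, α = 2*(-79 + 14*π^2)/(7*(1 + 4*π^2)).


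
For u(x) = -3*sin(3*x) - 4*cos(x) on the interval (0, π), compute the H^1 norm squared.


||u||_{H^1(0,π)}^2 = 61*π

u'(x) = 4*sin(x) - 9*cos(3*x).
Expand u² and (u')² and integrate term by term on (0, π), using: for integers n ≥ 1, ∫_0^π sin²(nx) dx = ∫_0^π cos²(nx) dx = π/2; for n ≠ n', ∫_0^π sin(nx)sin(n'x) dx = ∫_0^π cos(nx)cos(n'x) dx = 0; and by product-to-sum, ∫_0^π sin(nx)cos(n'x) dx = ½∫_0^π [sin((n+n')x) + sin((n−n')x)] dx, which is 0 when n+n' is even and 2n/(n²−n'²) when n+n' is odd (it need not vanish on (0, π)).
  u² squared terms: (-4)²·∫cos(x)² dx = 16·π/2 = 8*π;  (-3)²·∫sin(3x)² dx = 9·π/2 = 9*π/2.
  u² cross terms: 2·(-4)·(-3)·∫cos(x)·sin(3x) dx = 24·(0) = 0.
  So ∫_0^π u² dx = 8*π + 9*π/2 + 0 = 25*π/2.
  (u')² squared terms: (-9)²·∫cos(3x)² dx = 81·π/2 = 81*π/2;  (4)²·∫sin(x)² dx = 16·π/2 = 8*π.
  (u')² cross terms: 2·(-9)·(4)·∫cos(3x)·sin(x) dx = -72·(0) = 0.
  So ∫_0^π (u')² dx = 81*π/2 + 8*π + 0 = 97*π/2.
||u||_{H^1}^2 = (25*π/2) + (97*π/2) = 61*π.


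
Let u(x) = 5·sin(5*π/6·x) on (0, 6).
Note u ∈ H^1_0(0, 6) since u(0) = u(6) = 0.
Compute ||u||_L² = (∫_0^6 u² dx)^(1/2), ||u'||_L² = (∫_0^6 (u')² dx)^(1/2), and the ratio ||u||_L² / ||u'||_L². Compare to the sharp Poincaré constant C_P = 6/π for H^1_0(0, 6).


||u||_L² / ||u'||_L² = 6/(5*π) < C_P = 6/π.

u(x) = 5·sin(5*π/6·x), so u'(x) = 25*π*cos(5*π*x/6)/6.
Writing u(x) = A·sin(kπx/L) with A = 5 and k = 5, use ∫_0^L sin²(kπx/L) dx = L/2 and ∫_0^L cos²(kπx/L) dx = L/2.
u² = 25·sin²(5*π/6·x) and (u')² = 625*π^2/36·cos²(5*π/6·x), and each of sin², cos² integrates to L/2 = 3 over (0, 6).
∫_0^6 u² dx = 75, so ||u||_L² = 5*sqrt(3).
∫_0^6 (u')² dx = 625*π^2/12, so ||u'||_L² = 25*sqrt(3)*π/6.
Ratio ||u||_L² / ||u'||_L² = 6/(5*π).
Sharp Poincaré constant on H^1_0(0, 6) is C_P = L/π = 6/π, achieved by sin(π/6·x).
This is the k = 5 harmonic; the ratio L/(kπ) is strictly less than C_P = L/π, consistent with the sharp inequality ||u||_L² ≤ C_P ||u'||_L².


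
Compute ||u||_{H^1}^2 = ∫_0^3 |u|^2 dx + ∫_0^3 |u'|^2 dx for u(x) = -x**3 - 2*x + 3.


||u||_{H^1}^2 = 66621/70

The H^1 norm (squared) on an interval (0, L) is
  ||u||_{H^1}^2 = ∫_0^L u(x)^2 dx + ∫_0^L u'(x)^2 dx.
Compute u'(x) = -3*x**2 - 2.
Then u(x)^2 = x**6 + 4*x**4 - 6*x**3 + 4*x**2 - 12*x + 9 and u'(x)^2 = 9*x**4 + 12*x**2 + 4.
Integrate each monomial from 0 to 3 using ∫_0^3 c·x^n dx = c·3^(n+1)/(n+1):
  ∫_0^3 u(x)^2 dx = ∫_0^3 (x^6 + 4*x^4 - 6*x^3 + 4*x^2 - 12*x + 9) dx. Term by term:
    ∫_0^3 x^6 dx = 2187/7;  ∫_0^3 4*x^4 dx = 972/5;  ∫_0^3 -6*x^3 dx = -243/2;
    ∫_0^3 4*x^2 dx = 36;  ∫_0^3 -12*x dx = -54;  ∫_0^3 9 dx = 27.
  Sum: 2187/7 + 972/5 − 243/2 + 36 − 54 + 27 = 27603/70.
  ∫_0^3 u'(x)^2 dx = ∫_0^3 (9*x^4 + 12*x^2 + 4) dx. Term by term:
    ∫_0^3 9*x^4 dx = 2187/5;  ∫_0^3 12*x^2 dx = 108;  ∫_0^3 4 dx = 12.
  Sum: 2187/5 + 108 + 12 = 2787/5.
Adding: ||u||_{H^1}^2 = 27603/70 + 2787/5 = 66621/70.


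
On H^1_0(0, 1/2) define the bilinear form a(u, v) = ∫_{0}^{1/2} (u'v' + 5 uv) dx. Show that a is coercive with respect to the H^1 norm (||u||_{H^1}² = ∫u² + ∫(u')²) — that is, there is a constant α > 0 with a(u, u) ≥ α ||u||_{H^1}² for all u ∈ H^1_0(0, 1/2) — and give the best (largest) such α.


α = 1

Coercivity of a(·,·) on H^1_0(0, 1/2) means a(u, u) ≥ α ||u||_{H^1}² for every u ∈ H^1_0.
The interval has length L = 1/2, and Poincaré/coercivity depend only on L. Here a(u, u) = ∫(u')² + (5)·∫u².
Here c = 5 ≥ 1, so a(u,u) = ∫(u')² + c∫u² ≥ ∫(u')² + ∫u² = ||u||_{H^1}², i.e. α = 1 works. No larger α is possible: a(u,u) ≥ α||u||_{H^1}² means (1−α)∫(u')² ≥ (α−c)∫u², and for the modes u_n = sin(nπ(x−x₀)/L) (x₀ the left endpoint) one has ∫u_n²/∫(u_n')² = (L/(nπ))² → 0, so a(u_n,u_n)/||u_n||_{H^1}² → 1. Hence the optimal constant is α = 1.
Therefore α = 1.


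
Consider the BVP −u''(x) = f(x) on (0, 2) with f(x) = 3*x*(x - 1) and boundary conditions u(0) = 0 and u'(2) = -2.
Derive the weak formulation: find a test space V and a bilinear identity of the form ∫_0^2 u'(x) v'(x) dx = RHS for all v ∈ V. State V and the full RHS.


V = {v ∈ H^1(0, 2) : v(0) = 0} (test functions vanish at x = 0 where u is specified); weak form: ∫_0^2 u'v' dx = ∫_0^2 (3*x*(x - 1)) v dx − 2·v(2) for all v ∈ V.

Multiply both sides by a test function v and integrate from 0 to 2:
  ∫_0^2 −u''(x) v(x) dx = ∫_0^2 f(x) v(x) dx.
Integrate the LHS by parts once:
  ∫_0^2 −u'' v dx = −[u'(x) v(x)]_0^2 + ∫_0^2 u'(x) v'(x) dx.
Thus ∫_0^2 u'(x) v'(x) dx = ∫_0^2 f(x) v(x) dx + [u'(x) v(x)]_0^2.
Choose V so that boundary terms are either known or forced to vanish.
Mixed BC: u(0) = 0 (Dirichlet) and u'(2) = -2 (Neumann). Define V = {v ∈ H^1(0, 2) : v(0) = 0}. Then [u' v]_0^2 = u'(2)·v(2) − u'(0)·0 = − 2·v(2).
Weak formulation: find u (satisfying any essential BC) such that ∫_0^2 u'(x) v'(x) dx = ∫_0^2 f v dx − 2·v(2) for all v ∈ V (Dirichlet at 0 absorbed into V; Neumann datum at x = 2 contributes the boundary term).
Substituting f(x) = 3*x*(x - 1), the right-hand side is ∫_0^2 (3*x*(x - 1)) v dx − 2·v(2).


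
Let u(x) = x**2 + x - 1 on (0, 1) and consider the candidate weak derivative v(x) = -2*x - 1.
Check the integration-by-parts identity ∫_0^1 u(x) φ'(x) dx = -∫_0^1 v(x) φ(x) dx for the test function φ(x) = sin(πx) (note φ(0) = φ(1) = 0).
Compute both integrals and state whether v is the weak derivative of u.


LHS = -4/π, RHS = 4/π. No, v is not the weak derivative of u.

u(x) = x**2 + x - 1, classical derivative u'(x) = 2*x + 1.
φ(x) = sin(πx), so φ'(x) = π*cos(π*x).
Note φ(0) = φ(1) = 0, so the boundary term u·φ vanishes.
LHS = ∫_0^1 u(x) φ'(x) dx = ∫_0^1 (π*x^2*cos(π*x) + π*x*cos(π*x) - π*cos(π*x)) dx. Term by term:
  ∫_0^1 -π*cos(π*x) dx = 0;  ∫_0^1 π*x*cos(π*x) dx = -2/π;  ∫_0^1 π*x^2*cos(π*x) dx = -2/π.
Sum: 0 − 2/π − 2/π = -4/π.
So LHS = -4/π.
∫_0^1 v(x) φ(x) dx = ∫_0^1 (-2*x*sin(π*x) - sin(π*x)) dx. Term by term:
  ∫_0^1 -sin(π*x) dx = -2/π;  ∫_0^1 -2*x*sin(π*x) dx = -2/π.
Sum: -2/π − 2/π = -4/π.
So RHS = -∫_0^1 v(x) φ(x) dx = 4/π.
LHS − RHS = -8/π ≠ 0, so the identity fails.
(For a valid weak derivative the identity must hold for EVERY test function, in particular this one. The failure shows v is NOT the weak derivative of u.)
Correct weak derivative would be u'(x) = 2*x + 1.


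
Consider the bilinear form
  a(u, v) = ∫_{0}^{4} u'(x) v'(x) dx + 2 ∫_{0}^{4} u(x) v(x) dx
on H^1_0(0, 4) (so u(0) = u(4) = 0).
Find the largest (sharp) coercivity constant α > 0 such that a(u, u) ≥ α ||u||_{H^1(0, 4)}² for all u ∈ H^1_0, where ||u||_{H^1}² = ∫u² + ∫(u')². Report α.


α = 1

Coercivity of a(·,·) on H^1_0(0, 4) means a(u, u) ≥ α ||u||_{H^1}² for every u ∈ H^1_0.
The interval has length L = 4, and Poincaré/coercivity depend only on L. Here a(u, u) = ∫(u')² + (2)·∫u².
Here c = 2 ≥ 1, so a(u,u) = ∫(u')² + c∫u² ≥ ∫(u')² + ∫u² = ||u||_{H^1}², i.e. α = 1 works. No larger α is possible: a(u,u) ≥ α||u||_{H^1}² means (1−α)∫(u')² ≥ (α−c)∫u², and for the modes u_n = sin(nπ(x−x₀)/L) (x₀ the left endpoint) one has ∫u_n²/∫(u_n')² = (L/(nπ))² → 0, so a(u_n,u_n)/||u_n||_{H^1}² → 1. Hence the optimal constant is α = 1.
Therefore α = 1.


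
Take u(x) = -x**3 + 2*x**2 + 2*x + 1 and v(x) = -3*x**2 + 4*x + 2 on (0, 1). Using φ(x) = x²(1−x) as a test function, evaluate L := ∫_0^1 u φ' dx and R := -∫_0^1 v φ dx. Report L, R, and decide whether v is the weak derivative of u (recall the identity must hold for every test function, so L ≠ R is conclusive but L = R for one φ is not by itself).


LHS = -4/15, RHS = -4/15. Yes, v = u' weakly.

u(x) = -x**3 + 2*x**2 + 2*x + 1, classical derivative u'(x) = -3*x**2 + 4*x + 2.
φ(x) = x²(1−x), so φ'(x) = x*(2 - 3*x).
Note φ(0) = φ(1) = 0, so the boundary term u·φ vanishes.
LHS = ∫_0^1 u(x) φ'(x) dx = ∫_0^1 (3*x^5 - 8*x^4 - 2*x^3 + x^2 + 2*x) dx. Term by term:
  ∫_0^1 3*x^5 dx = 1/2;  ∫_0^1 -8*x^4 dx = -8/5;  ∫_0^1 -2*x^3 dx = -1/2;
  ∫_0^1 x^2 dx = 1/3;  ∫_0^1 2*x dx = 1.
Sum: 1/2 − 8/5 − 1/2 + 1/3 + 1 = -4/15.
So LHS = -4/15.
∫_0^1 v(x) φ(x) dx = ∫_0^1 (3*x^5 - 7*x^4 + 2*x^3 + 2*x^2) dx. Term by term:
  ∫_0^1 3*x^5 dx = 1/2;  ∫_0^1 -7*x^4 dx = -7/5;  ∫_0^1 2*x^3 dx = 1/2;
  ∫_0^1 2*x^2 dx = 2/3.
Sum: 1/2 − 7/5 + 1/2 + 2/3 = 4/15.
So RHS = -∫_0^1 v(x) φ(x) dx = -4/15.
LHS = RHS, so the identity holds for this test φ.
Moreover u is smooth here and v(x) = u'(x) = -3*x**2 + 4*x + 2 pointwise, so the identity holds for every test function. Hence v is the weak derivative of u.


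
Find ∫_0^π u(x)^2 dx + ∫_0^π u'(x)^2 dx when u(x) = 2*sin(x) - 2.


||u||_{H^1(0,π)}^2 = -16 + 8*π

u'(x) = 2*cos(x).
Expand u² and (u')² and integrate term by term on (0, π), using: for integers n ≥ 1, ∫_0^π sin²(nx) dx = ∫_0^π cos²(nx) dx = π/2; for n ≠ n', ∫_0^π sin(nx)sin(n'x) dx = ∫_0^π cos(nx)cos(n'x) dx = 0; and by product-to-sum, ∫_0^π sin(nx)cos(n'x) dx = ½∫_0^π [sin((n+n')x) + sin((n−n')x)] dx, which is 0 when n+n' is even and 2n/(n²−n'²) when n+n' is odd (it need not vanish on (0, π)). For the constant mode: ∫_0^π 1 dx = π, ∫_0^π cos(nx) dx = 0, ∫_0^π sin(nx) dx = (1−(−1)^n)/n.
  u² squared terms: (-2)²·∫1 dx = 4·π = 4*π;  (2)²·∫sin(x)² dx = 4·π/2 = 2*π.
  u² cross terms: 2·(-2)·(2)·∫1·sin(x) dx = -8·(2) = -16.
  So ∫_0^π u² dx = 4*π + 2*π − 16 = -16 + 6*π.
  (u')² squared terms: (2)²·∫cos(x)² dx = 4·π/2 = 2*π.
  So ∫_0^π (u')² dx = 2*π.
||u||_{H^1}^2 = (-16 + 6*π) + (2*π) = -16 + 8*π.


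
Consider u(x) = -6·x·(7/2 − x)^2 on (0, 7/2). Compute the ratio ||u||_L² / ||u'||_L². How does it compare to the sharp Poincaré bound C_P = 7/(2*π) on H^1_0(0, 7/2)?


||u||_L² / ||u'||_L² = sqrt(14)/4 < C_P = 7/(2*π).

u(x) = -6·x·(7/2 − x)^2, so u'(x) = 3*(7 - 6*x)*(x - 7/2).
u(x) = -6·x·(7/2 − x)^2 vanishes at x = 0 and x = 7/2, so u ∈ H^1_0(0, 7/2). Differentiate via the product rule and integrate the resulting polynomials term by term.
  ∫_0^7/2 u² dx = ∫_0^7/2 (36*x^6 - 504*x^5 + 2646*x^4 - 6174*x^3 + 21609*x^2/4) dx. Term by term:
    ∫_0^7/2 36*x^6 dx = 1058841/32;  ∫_0^7/2 -504*x^5 dx = -2470629/16;  ∫_0^7/2 2646*x^4 dx = 22235661/80;
    ∫_0^7/2 -6174*x^3 dx = -7411887/32;  ∫_0^7/2 21609*x^2/4 dx = 2470629/32.
  Sum: 1058841/32 − 2470629/16 + 22235661/80 − 7411887/32 + 2470629/32 = 352947/160.
  ∫_0^7/2 (u')² dx = ∫_0^7/2 (324*x^4 - 3024*x^3 + 9702*x^2 - 12348*x + 21609/4) dx. Term by term:
    ∫_0^7/2 324*x^4 dx = 1361367/40;  ∫_0^7/2 -3024*x^3 dx = -453789/4;  ∫_0^7/2 9702*x^2 dx = 554631/4;
    ∫_0^7/2 -12348*x dx = -151263/2;  ∫_0^7/2 21609/4 dx = 151263/8.
  Sum: 1361367/40 − 453789/4 + 554631/4 − 151263/2 + 151263/8 = 50421/20.
∫_0^7/2 u² dx = 352947/160, so ||u||_L² = 343*sqrt(30)/40.
∫_0^7/2 (u')² dx = 50421/20, so ||u'||_L² = 49*sqrt(105)/10.
Ratio ||u||_L² / ||u'||_L² = sqrt(14)/4.
Sharp Poincaré constant on H^1_0(0, 7/2) is C_P = L/π = 7/(2*π), achieved by sin(2*π/7·x).
A polynomial bump cannot attain the sharp Poincaré constant (only the first sine eigenfunction does), so the ratio is strictly less than C_P, consistent with ||u||_L² ≤ C_P ||u'||_L².


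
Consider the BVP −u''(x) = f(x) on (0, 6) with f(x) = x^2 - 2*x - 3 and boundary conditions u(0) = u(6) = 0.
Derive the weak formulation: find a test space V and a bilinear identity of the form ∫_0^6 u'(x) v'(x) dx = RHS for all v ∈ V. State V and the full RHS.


V = H^1_0(0, 6) (so v(0) = v(6) = 0); weak form: ∫_0^6 u'v' dx = ∫_0^6 (x^2 - 2*x - 3) v dx for all v ∈ V.

Multiply both sides by a test function v and integrate from 0 to 6:
  ∫_0^6 −u''(x) v(x) dx = ∫_0^6 f(x) v(x) dx.
Integrate the LHS by parts once:
  ∫_0^6 −u'' v dx = −[u'(x) v(x)]_0^6 + ∫_0^6 u'(x) v'(x) dx.
Thus ∫_0^6 u'(x) v'(x) dx = ∫_0^6 f(x) v(x) dx + [u'(x) v(x)]_0^6.
Choose V so that boundary terms are either known or forced to vanish.
u is Dirichlet: u(0) = u(6) = 0. Let V = H^1_0(0, 6); then v(0) = v(6) = 0, and [u' v]_0^6 = 0.
Weak formulation: find u (satisfying any essential BC) such that ∫_0^6 u'(x) v'(x) dx = ∫_0^6 f v dx for all v ∈ V.
Substituting f(x) = x^2 - 2*x - 3, the right-hand side is ∫_0^6 (x^2 - 2*x - 3) v dx.


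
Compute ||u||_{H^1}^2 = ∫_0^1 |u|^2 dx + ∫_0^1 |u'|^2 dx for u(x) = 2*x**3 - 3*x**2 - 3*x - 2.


||u||_{H^1}^2 = 2357/70

The H^1 norm (squared) on an interval (0, L) is
  ||u||_{H^1}^2 = ∫_0^L u(x)^2 dx + ∫_0^L u'(x)^2 dx.
Compute u'(x) = 6*x**2 - 6*x - 3.
Then u(x)^2 = 4*x**6 - 12*x**5 - 3*x**4 + 10*x**3 + 21*x**2 + 12*x + 4 and u'(x)^2 = 36*x**4 - 72*x**3 + 36*x + 9.
Integrate each monomial from 0 to 1 using ∫_0^1 c·x^n dx = c·1^(n+1)/(n+1):
  ∫_0^1 u(x)^2 dx = ∫_0^1 (4*x^6 - 12*x^5 - 3*x^4 + 10*x^3 + 21*x^2 + 12*x + 4) dx. Term by term:
    ∫_0^1 4*x^6 dx = 4/7;  ∫_0^1 -12*x^5 dx = -2;  ∫_0^1 -3*x^4 dx = -3/5;
    ∫_0^1 10*x^3 dx = 5/2;  ∫_0^1 21*x^2 dx = 7;  ∫_0^1 12*x dx = 6;
    ∫_0^1 4 dx = 4.
  Sum: 4/7 − 2 − 3/5 + 5/2 + 7 + 6 + 4 = 1223/70.
  ∫_0^1 u'(x)^2 dx = ∫_0^1 (36*x^4 - 72*x^3 + 36*x + 9) dx. Term by term:
    ∫_0^1 36*x^4 dx = 36/5;  ∫_0^1 -72*x^3 dx = -18;  ∫_0^1 36*x dx = 18;
    ∫_0^1 9 dx = 9.
  Sum: 36/5 − 18 + 18 + 9 = 81/5.
Adding: ||u||_{H^1}^2 = 1223/70 + 81/5 = 2357/70.


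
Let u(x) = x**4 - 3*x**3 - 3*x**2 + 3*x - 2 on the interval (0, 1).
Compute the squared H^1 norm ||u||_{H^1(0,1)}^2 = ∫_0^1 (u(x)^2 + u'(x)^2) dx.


||u||_{H^1}^2 = 4933/252

The H^1 norm (squared) on an interval (0, L) is
  ||u||_{H^1}^2 = ∫_0^L u(x)^2 dx + ∫_0^L u'(x)^2 dx.
Compute u'(x) = 4*x**3 - 9*x**2 - 6*x + 3.
Then u(x)^2 = x**8 - 6*x**7 + 3*x**6 + 24*x**5 - 13*x**4 - 6*x**3 + 21*x**2 - 12*x + 4 and u'(x)^2 = 16*x**6 - 72*x**5 + 33*x**4 + 132*x**3 - 18*x**2 - 36*x + 9.
Integrate each monomial from 0 to 1 using ∫_0^1 c·x^n dx = c·1^(n+1)/(n+1):
  ∫_0^1 u(x)^2 dx = ∫_0^1 (x^8 - 6*x^7 + 3*x^6 + 24*x^5 - 13*x^4 - 6*x^3 + 21*x^2 - 12*x + 4) dx. Term by term:
    ∫_0^1 x^8 dx = 1/9;  ∫_0^1 -6*x^7 dx = -3/4;  ∫_0^1 3*x^6 dx = 3/7;
    ∫_0^1 24*x^5 dx = 4;  ∫_0^1 -13*x^4 dx = -13/5;  ∫_0^1 -6*x^3 dx = -3/2;
    ∫_0^1 21*x^2 dx = 7;  ∫_0^1 -12*x dx = -6;  ∫_0^1 4 dx = 4.
  Sum: 1/9 − 3/4 + 3/7 + 4 − 13/5 − 3/2 + 7 − 6 + 4 = 5909/1260.
  ∫_0^1 u'(x)^2 dx = ∫_0^1 (16*x^6 - 72*x^5 + 33*x^4 + 132*x^3 - 18*x^2 - 36*x + 9) dx. Term by term:
    ∫_0^1 16*x^6 dx = 16/7;  ∫_0^1 -72*x^5 dx = -12;  ∫_0^1 33*x^4 dx = 33/5;
    ∫_0^1 132*x^3 dx = 33;  ∫_0^1 -18*x^2 dx = -6;  ∫_0^1 -36*x dx = -18;
    ∫_0^1 9 dx = 9.
  Sum: 16/7 − 12 + 33/5 + 33 − 6 − 18 + 9 = 521/35.
Adding: ||u||_{H^1}^2 = 5909/1260 + 521/35 = 4933/252.


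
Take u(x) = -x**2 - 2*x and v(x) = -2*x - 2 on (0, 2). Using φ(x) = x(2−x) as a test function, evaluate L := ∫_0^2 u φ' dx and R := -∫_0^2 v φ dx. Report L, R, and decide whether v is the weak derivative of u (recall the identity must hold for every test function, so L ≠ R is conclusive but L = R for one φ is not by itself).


LHS = 16/3, RHS = 16/3. Yes, v = u' weakly.

u(x) = -x**2 - 2*x, classical derivative u'(x) = -2*x - 2.
φ(x) = x(2−x), so φ'(x) = 2 - 2*x.
Note φ(0) = φ(2) = 0, so the boundary term u·φ vanishes.
LHS = ∫_0^2 u(x) φ'(x) dx = ∫_0^2 (2*x^3 + 2*x^2 - 4*x) dx. Term by term:
  ∫_0^2 2*x^3 dx = 8;  ∫_0^2 2*x^2 dx = 16/3;  ∫_0^2 -4*x dx = -8.
Sum: 8 + 16/3 − 8 = 16/3.
So LHS = 16/3.
∫_0^2 v(x) φ(x) dx = ∫_0^2 (2*x^3 - 2*x^2 - 4*x) dx. Term by term:
  ∫_0^2 2*x^3 dx = 8;  ∫_0^2 -2*x^2 dx = -16/3;  ∫_0^2 -4*x dx = -8.
Sum: 8 − 16/3 − 8 = -16/3.
So RHS = -∫_0^2 v(x) φ(x) dx = 16/3.
LHS = RHS, so the identity holds for this test φ.
Moreover u is smooth here and v(x) = u'(x) = -2*x - 2 pointwise, so the identity holds for every test function. Hence v is the weak derivative of u.


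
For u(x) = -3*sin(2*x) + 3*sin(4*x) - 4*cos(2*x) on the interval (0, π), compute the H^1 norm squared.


||u||_{H^1(0,π)}^2 = 139*π

u'(x) = 8*sin(2*x) - 6*cos(2*x) + 12*cos(4*x).
Expand u² and (u')² and integrate term by term on (0, π), using: for integers n ≥ 1, ∫_0^π sin²(nx) dx = ∫_0^π cos²(nx) dx = π/2; for n ≠ n', ∫_0^π sin(nx)sin(n'x) dx = ∫_0^π cos(nx)cos(n'x) dx = 0; and by product-to-sum, ∫_0^π sin(nx)cos(n'x) dx = ½∫_0^π [sin((n+n')x) + sin((n−n')x)] dx, which is 0 when n+n' is even and 2n/(n²−n'²) when n+n' is odd (it need not vanish on (0, π)).
  u² squared terms: (-4)²·∫cos(2x)² dx = 16·π/2 = 8*π;  (-3)²·∫sin(2x)² dx = 9·π/2 = 9*π/2;  (3)²·∫sin(4x)² dx = 9·π/2 = 9*π/2.
  u² cross terms: 2·(-4)·(-3)·∫cos(2x)·sin(2x) dx = 24·(0) = 0;  2·(-4)·(3)·∫cos(2x)·sin(4x) dx = -24·(0) = 0;  2·(-3)·(3)·∫sin(2x)·sin(4x) dx = -18·(0) = 0.
  So ∫_0^π u² dx = 8*π + 9*π/2 + 9*π/2 + 0 + 0 + 0 = 17*π.
  (u')² squared terms: (-6)²·∫cos(2x)² dx = 36·π/2 = 18*π;  (8)²·∫sin(2x)² dx = 64·π/2 = 32*π;  (12)²·∫cos(4x)² dx = 144·π/2 = 72*π.
  (u')² cross terms: 2·(-6)·(8)·∫cos(2x)·sin(2x) dx = -96·(0) = 0;  2·(-6)·(12)·∫cos(2x)·cos(4x) dx = -144·(0) = 0;  2·(8)·(12)·∫sin(2x)·cos(4x) dx = 192·(0) = 0.
  So ∫_0^π (u')² dx = 18*π + 32*π + 72*π + 0 + 0 + 0 = 122*π.
||u||_{H^1}^2 = (17*π) + (122*π) = 139*π.


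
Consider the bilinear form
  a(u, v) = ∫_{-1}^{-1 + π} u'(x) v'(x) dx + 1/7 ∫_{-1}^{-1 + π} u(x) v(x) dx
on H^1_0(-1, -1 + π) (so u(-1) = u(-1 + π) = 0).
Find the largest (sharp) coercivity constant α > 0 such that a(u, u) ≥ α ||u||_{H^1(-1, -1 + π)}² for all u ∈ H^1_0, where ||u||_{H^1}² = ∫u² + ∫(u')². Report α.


α = 4/7

Coercivity of a(·,·) on H^1_0(-1, -1 + π) means a(u, u) ≥ α ||u||_{H^1}² for every u ∈ H^1_0.
The interval has length L = π, and Poincaré/coercivity depend only on L. Here a(u, u) = ∫(u')² + (1/7)·∫u².
Here 0 < c = 1/7 < 1. The condition a(u,u) ≥ α||u||_{H^1}² reads (1−α)∫(u')² ≥ (α−c)∫u². Any admissible α is ≤ 1 (rapidly oscillating u have ∫u²/∫(u')² → 0), and α = 1 would force 0 ≥ (1−c)∫u², impossible since c < 1; so 1−α > 0. By the sharp Poincaré inequality on H^1_0 of an interval of length L, ∫(u')² ≥ (π/L)²∫u² with equality for the first sine mode sin(π(x−x₀)/L) (x₀ the left endpoint), so the inequality holds for all u iff (1−α)(π/L)² ≥ α − c, i.e. α ≤ ((π/L)² + c)/((π/L)² + 1) = (1 + c(L/π)²)/(1 + (L/π)²). With (π/L)² = 1 and c = 1/7, the largest admissible constant is α = ((π/L)² + c)/((π/L)² + 1).
Simplifying, α = 4/7.


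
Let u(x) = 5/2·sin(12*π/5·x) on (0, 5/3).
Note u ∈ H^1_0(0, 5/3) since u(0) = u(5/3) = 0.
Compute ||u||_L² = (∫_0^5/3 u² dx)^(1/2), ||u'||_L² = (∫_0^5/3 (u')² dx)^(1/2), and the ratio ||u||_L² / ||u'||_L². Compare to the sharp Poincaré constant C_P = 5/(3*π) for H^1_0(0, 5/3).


||u||_L² / ||u'||_L² = 5/(12*π) < C_P = 5/(3*π).

u(x) = 5/2·sin(12*π/5·x), so u'(x) = 6*π*cos(12*π*x/5).
Writing u(x) = A·sin(kπx/L) with A = 5/2 and k = 4, use ∫_0^L sin²(kπx/L) dx = L/2 and ∫_0^L cos²(kπx/L) dx = L/2.
u² = 25/4·sin²(12*π/5·x) and (u')² = 36*π^2·cos²(12*π/5·x), and each of sin², cos² integrates to L/2 = 5/6 over (0, 5/3).
∫_0^5/3 u² dx = 125/24, so ||u||_L² = 5*sqrt(30)/12.
∫_0^5/3 (u')² dx = 30*π^2, so ||u'||_L² = sqrt(30)*π.
Ratio ||u||_L² / ||u'||_L² = 5/(12*π).
Sharp Poincaré constant on H^1_0(0, 5/3) is C_P = L/π = 5/(3*π), achieved by sin(3*π/5·x).
This is the k = 4 harmonic; the ratio L/(kπ) is strictly less than C_P = L/π, consistent with the sharp inequality ||u||_L² ≤ C_P ||u'||_L².


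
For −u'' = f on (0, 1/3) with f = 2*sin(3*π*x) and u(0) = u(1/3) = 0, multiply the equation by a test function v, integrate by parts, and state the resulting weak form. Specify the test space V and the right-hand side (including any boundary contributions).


V = H^1_0(0, 1/3) (so v(0) = v(1/3) = 0); weak form: ∫_0^1/3 u'v' dx = ∫_0^1/3 (2*sin(3*π*x)) v dx for all v ∈ V.

Multiply both sides by a test function v and integrate from 0 to 1/3:
  ∫_0^1/3 −u''(x) v(x) dx = ∫_0^1/3 f(x) v(x) dx.
Integrate the LHS by parts once:
  ∫_0^1/3 −u'' v dx = −[u'(x) v(x)]_0^1/3 + ∫_0^1/3 u'(x) v'(x) dx.
Thus ∫_0^1/3 u'(x) v'(x) dx = ∫_0^1/3 f(x) v(x) dx + [u'(x) v(x)]_0^1/3.
Choose V so that boundary terms are either known or forced to vanish.
u is Dirichlet: u(0) = u(1/3) = 0. Let V = H^1_0(0, 1/3); then v(0) = v(1/3) = 0, and [u' v]_0^1/3 = 0.
Weak formulation: find u (satisfying any essential BC) such that ∫_0^1/3 u'(x) v'(x) dx = ∫_0^1/3 f v dx for all v ∈ V.
Substituting f(x) = 2*sin(3*π*x), the right-hand side is ∫_0^1/3 (2*sin(3*π*x)) v dx.
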